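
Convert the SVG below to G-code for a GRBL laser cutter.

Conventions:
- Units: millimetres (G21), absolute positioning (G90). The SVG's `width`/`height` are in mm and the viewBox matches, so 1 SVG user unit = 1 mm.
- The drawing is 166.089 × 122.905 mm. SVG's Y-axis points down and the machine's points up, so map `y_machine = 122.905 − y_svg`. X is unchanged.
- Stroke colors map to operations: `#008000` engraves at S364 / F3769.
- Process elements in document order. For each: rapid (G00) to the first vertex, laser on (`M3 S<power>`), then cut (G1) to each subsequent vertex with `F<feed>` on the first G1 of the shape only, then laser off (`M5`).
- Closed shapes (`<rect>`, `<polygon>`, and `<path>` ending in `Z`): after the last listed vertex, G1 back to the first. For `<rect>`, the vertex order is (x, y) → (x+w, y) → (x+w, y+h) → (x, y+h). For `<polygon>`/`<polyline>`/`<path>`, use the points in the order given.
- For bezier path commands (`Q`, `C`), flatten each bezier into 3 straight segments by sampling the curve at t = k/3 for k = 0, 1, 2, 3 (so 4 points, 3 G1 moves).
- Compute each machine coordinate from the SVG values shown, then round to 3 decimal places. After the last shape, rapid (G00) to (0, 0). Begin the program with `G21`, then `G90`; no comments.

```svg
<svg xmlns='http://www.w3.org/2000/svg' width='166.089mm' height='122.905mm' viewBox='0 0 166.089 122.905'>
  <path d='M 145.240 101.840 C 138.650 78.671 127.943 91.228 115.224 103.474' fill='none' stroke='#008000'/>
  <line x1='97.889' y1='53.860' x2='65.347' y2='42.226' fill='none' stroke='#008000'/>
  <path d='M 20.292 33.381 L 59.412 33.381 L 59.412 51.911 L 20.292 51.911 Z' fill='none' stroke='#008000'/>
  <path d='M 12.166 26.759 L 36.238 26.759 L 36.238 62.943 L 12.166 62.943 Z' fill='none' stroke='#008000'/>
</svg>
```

G21
G90
G00 X145.240 Y21.065
M3 S364
G1 X137.356 Y33.660 F3769
G1 X127.194 Y30.446
G1 X115.224 Y19.431
M5
G00 X97.889 Y69.045
M3 S364
G1 X65.347 Y80.679 F3769
M5
G00 X20.292 Y89.524
M3 S364
G1 X59.412 Y89.524 F3769
G1 X59.412 Y70.994
G1 X20.292 Y70.994
G1 X20.292 Y89.524
M5
G00 X12.166 Y96.146
M3 S364
G1 X36.238 Y96.146 F3769
G1 X36.238 Y59.962
G1 X12.166 Y59.962
G1 X12.166 Y96.146
M5
G00 X0.000 Y0.000

1 u = 1 mm; y_m = 122.905 − y.

[1] `<path>` cubic bezier, #008000→engrave S364 F3769: (145.240,21.065) → (137.356,33.660) → (127.194,30.446) → (115.224,19.431)

[2] `<line>` line segment, #008000→engrave S364 F3769: (97.889,69.045) → (65.347,80.679)

[3] `<path>` rectangle, #008000→engrave S364 F3769: (20.292,89.524) → (59.412,89.524) → (59.412,70.994) → (20.292,70.994) → (20.292,89.524) (closed)

[4] `<path>` rectangle, #008000→engrave S364 F3769: (12.166,96.146) → (36.238,96.146) → (36.238,59.962) → (12.166,59.962) → (12.166,96.146) (closed)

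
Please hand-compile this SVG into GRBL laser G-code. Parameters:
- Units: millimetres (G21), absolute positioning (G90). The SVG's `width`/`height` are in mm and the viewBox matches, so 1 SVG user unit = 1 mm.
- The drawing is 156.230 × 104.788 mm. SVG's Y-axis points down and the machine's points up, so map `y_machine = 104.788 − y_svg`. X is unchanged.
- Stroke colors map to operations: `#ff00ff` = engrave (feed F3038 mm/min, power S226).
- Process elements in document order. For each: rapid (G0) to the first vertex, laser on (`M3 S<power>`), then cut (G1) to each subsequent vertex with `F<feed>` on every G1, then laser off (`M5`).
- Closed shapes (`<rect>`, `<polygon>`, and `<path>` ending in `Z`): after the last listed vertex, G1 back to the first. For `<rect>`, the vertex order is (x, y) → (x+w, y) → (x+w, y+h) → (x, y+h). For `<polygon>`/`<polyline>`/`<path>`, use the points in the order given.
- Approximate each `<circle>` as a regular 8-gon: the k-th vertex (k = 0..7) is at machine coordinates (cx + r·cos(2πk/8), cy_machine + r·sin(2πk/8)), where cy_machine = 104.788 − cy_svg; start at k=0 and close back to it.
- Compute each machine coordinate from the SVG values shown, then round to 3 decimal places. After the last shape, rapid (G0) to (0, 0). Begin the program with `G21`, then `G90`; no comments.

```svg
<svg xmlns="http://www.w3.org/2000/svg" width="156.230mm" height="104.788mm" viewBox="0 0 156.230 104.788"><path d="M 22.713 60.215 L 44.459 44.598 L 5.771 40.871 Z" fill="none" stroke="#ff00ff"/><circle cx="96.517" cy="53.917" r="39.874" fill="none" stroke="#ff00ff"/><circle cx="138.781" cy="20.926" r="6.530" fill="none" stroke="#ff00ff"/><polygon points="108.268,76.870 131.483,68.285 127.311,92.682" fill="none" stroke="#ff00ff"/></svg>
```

G21
G90
G0 X22.713 Y44.573
M3 S226
G1 X44.459 Y60.190 F3038
G1 X5.771 Y63.917 F3038
G1 X22.713 Y44.573 F3038
M5
G0 X136.391 Y50.871
M3 S226
G1 X124.712 Y79.066 F3038
G1 X96.517 Y90.745 F3038
G1 X68.322 Y79.066 F3038
G1 X56.643 Y50.871 F3038
G1 X68.322 Y22.676 F3038
G1 X96.517 Y10.997 F3038
G1 X124.712 Y22.676 F3038
G1 X136.391 Y50.871 F3038
M5
G0 X145.311 Y83.862
M3 S226
G1 X143.398 Y88.479 F3038
G1 X138.781 Y90.392 F3038
G1 X134.164 Y88.479 F3038
G1 X132.251 Y83.862 F3038
G1 X134.164 Y79.245 F3038
G1 X138.781 Y77.332 F3038
G1 X143.398 Y79.245 F3038
G1 X145.311 Y83.862 F3038
M5
G0 X108.268 Y27.918
M3 S226
G1 X131.483 Y36.503 F3038
G1 X127.311 Y12.106 F3038
G1 X108.268 Y27.918 F3038
M5
G0 X0.000 Y0.000

Since the viewBox matches the mm dimensions, user units are millimetres directly. The only transform is the Y-flip y_m = 104.788 − y_svg.

Shape 1 is a closed polygon drawn with `<path>`. Its stroke #ff00ff means engrave at S226, F3038. After flipping Y the toolpath is (22.713,44.573) → (44.459,60.190) → (5.771,63.917) → (22.713,44.573), returning to the start.

Shape 2 is a circle drawn with `<circle>`. Its stroke #ff00ff means engrave at S226, F3038. After flipping Y the toolpath is (136.391,50.871) → (124.712,79.066) → (96.517,90.745) → (68.322,79.066) → (56.643,50.871) → (68.322,22.676) → (96.517,10.997) → (124.712,22.676) → (136.391,50.871), returning to the start.

Shape 3 is a circle drawn with `<circle>`. Its stroke #ff00ff means engrave at S226, F3038. After flipping Y the toolpath is (145.311,83.862) → (143.398,88.479) → (138.781,90.392) → (134.164,88.479) → (132.251,83.862) → (134.164,79.245) → (138.781,77.332) → (143.398,79.245) → (145.311,83.862), returning to the start.

Shape 4 is a regular polygon drawn with `<polygon>`. Its stroke #ff00ff means engrave at S226, F3038. After flipping Y the toolpath is (108.268,27.918) → (131.483,36.503) → (127.311,12.106) → (108.268,27.918), returning to the start.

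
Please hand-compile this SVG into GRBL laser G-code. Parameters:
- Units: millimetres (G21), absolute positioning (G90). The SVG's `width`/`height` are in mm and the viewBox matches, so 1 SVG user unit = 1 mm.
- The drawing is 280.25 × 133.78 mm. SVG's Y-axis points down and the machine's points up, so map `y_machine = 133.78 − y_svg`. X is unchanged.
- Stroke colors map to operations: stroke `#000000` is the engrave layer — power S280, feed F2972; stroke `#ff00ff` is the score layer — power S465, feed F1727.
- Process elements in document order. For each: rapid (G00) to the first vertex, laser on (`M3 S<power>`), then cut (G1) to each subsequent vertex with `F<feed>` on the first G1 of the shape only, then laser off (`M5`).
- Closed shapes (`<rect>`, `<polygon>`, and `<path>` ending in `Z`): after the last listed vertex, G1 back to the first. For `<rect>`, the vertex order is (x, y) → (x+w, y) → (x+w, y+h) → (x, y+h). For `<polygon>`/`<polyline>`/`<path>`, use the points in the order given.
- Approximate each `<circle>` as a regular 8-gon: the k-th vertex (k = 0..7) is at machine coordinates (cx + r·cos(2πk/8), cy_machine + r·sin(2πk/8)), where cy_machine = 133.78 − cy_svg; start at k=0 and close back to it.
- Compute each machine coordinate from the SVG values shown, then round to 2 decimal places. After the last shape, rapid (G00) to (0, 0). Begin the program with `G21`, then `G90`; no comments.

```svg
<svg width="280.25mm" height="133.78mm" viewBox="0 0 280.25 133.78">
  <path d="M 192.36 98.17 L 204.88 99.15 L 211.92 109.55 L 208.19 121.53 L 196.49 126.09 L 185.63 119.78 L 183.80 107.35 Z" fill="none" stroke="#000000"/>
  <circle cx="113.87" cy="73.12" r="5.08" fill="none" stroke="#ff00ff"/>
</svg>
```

G21
G90
G00 X192.36 Y35.61
M3 S280
G1 X204.88 Y34.63 F2972
G1 X211.92 Y24.23
G1 X208.19 Y12.25
G1 X196.49 Y7.69
G1 X185.63 Y14.00
G1 X183.80 Y26.43
G1 X192.36 Y35.61
M5
G00 X118.95 Y60.66
M3 S465
G1 X117.46 Y64.25 F1727
G1 X113.87 Y65.74
G1 X110.28 Y64.25
G1 X108.79 Y60.66
G1 X110.28 Y57.07
G1 X113.87 Y55.58
G1 X117.46 Y57.07
G1 X118.95 Y60.66
M5
G00 X0.00 Y0.00

1 u = 1 mm; y_m = 133.78 − y.

[1] `<path>` regular polygon, #000000→engrave S280 F2972: (192.36,35.61) → (204.88,34.63) → (211.92,24.23) → (208.19,12.25) → (196.49,7.69) → (185.63,14.00) → (183.80,26.43) → (192.36,35.61) (closed)

[2] `<circle>` circle, #ff00ff→score S465 F1727: (118.95,60.66) → (117.46,64.25) → (113.87,65.74) → (110.28,64.25) → (108.79,60.66) → (110.28,57.07) → (113.87,55.58) → (117.46,57.07) → (118.95,60.66) (closed)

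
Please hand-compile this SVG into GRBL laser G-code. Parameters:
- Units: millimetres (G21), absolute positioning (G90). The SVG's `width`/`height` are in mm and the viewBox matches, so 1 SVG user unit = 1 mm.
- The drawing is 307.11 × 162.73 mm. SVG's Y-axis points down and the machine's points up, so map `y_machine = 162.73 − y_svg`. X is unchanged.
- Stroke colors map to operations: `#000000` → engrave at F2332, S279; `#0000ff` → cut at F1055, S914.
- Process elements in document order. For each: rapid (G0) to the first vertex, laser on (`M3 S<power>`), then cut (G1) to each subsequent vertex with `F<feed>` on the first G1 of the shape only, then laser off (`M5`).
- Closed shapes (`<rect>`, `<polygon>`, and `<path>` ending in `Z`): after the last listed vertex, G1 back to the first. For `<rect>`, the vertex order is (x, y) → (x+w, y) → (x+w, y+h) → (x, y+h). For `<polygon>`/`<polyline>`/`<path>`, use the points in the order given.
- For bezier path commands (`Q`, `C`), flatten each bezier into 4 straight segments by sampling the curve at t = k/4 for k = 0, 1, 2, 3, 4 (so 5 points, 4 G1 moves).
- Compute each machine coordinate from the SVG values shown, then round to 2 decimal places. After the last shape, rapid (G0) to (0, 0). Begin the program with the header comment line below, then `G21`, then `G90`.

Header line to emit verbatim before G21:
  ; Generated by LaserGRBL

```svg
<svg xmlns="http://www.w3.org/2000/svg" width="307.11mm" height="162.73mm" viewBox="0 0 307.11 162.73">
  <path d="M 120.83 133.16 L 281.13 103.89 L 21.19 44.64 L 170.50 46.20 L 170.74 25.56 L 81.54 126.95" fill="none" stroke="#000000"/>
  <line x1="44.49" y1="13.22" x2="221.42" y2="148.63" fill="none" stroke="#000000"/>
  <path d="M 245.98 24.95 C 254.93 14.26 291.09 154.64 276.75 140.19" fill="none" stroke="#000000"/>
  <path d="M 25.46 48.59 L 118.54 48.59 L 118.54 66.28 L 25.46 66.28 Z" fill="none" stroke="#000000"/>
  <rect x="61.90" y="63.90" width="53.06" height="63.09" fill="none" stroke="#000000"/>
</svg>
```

; Generated by LaserGRBL
G21
G90
G0 X120.83 Y29.57
M3 S279
G1 X281.13 Y58.84 F2332
G1 X21.19 Y118.09
G1 X170.50 Y116.53
G1 X170.74 Y137.17
G1 X81.54 Y35.78
M5
G0 X44.49 Y149.51
M3 S279
G1 X221.42 Y14.10 F2332
M5
G0 X245.98 Y137.78
M3 S279
G1 X256.58 Y122.25 F2332
G1 X270.10 Y78.75
G1 X279.25 Y35.95
G1 X276.75 Y22.54
M5
G0 X25.46 Y114.14
M3 S279
G1 X118.54 Y114.14 F2332
G1 X118.54 Y96.45
G1 X25.46 Y96.45
G1 X25.46 Y114.14
M5
G0 X61.90 Y98.83
M3 S279
G1 X114.96 Y98.83 F2332
G1 X114.96 Y35.74
G1 X61.90 Y35.74
G1 X61.90 Y98.83
M5
G0 X0.00 Y0.00

Since the viewBox matches the mm dimensions, user units are millimetres directly. The only transform is the Y-flip y_m = 162.73 − y_svg.

Shape 1 is a open polyline drawn with `<path>`. Its stroke #000000 means engrave at S279, F2332. After flipping Y the toolpath is (120.83,29.57) → (281.13,58.84) → (21.19,118.09) → (170.50,116.53) → (170.74,137.17) → (81.54,35.78).

Shape 2 is a line segment drawn with `<line>`. Its stroke #000000 means engrave at S279, F2332. After flipping Y the toolpath is (44.49,149.51) → (221.42,14.10).

Shape 3 is a cubic bezier drawn with `<path>`. Its stroke #000000 means engrave at S279, F2332. After flipping Y the toolpath is (245.98,137.78) → (256.58,122.25) → (270.10,78.75) → (279.25,35.95) → (276.75,22.54).

Shape 4 is a rectangle drawn with `<path>`. Its stroke #000000 means engrave at S279, F2332. After flipping Y the toolpath is (25.46,114.14) → (118.54,114.14) → (118.54,96.45) → (25.46,96.45) → (25.46,114.14), returning to the start.

Shape 5 is a rectangle drawn with `<rect>`. Its stroke #000000 means engrave at S279, F2332. After flipping Y the toolpath is (61.90,98.83) → (114.96,98.83) → (114.96,35.74) → (61.90,35.74) → (61.90,98.83), returning to the start.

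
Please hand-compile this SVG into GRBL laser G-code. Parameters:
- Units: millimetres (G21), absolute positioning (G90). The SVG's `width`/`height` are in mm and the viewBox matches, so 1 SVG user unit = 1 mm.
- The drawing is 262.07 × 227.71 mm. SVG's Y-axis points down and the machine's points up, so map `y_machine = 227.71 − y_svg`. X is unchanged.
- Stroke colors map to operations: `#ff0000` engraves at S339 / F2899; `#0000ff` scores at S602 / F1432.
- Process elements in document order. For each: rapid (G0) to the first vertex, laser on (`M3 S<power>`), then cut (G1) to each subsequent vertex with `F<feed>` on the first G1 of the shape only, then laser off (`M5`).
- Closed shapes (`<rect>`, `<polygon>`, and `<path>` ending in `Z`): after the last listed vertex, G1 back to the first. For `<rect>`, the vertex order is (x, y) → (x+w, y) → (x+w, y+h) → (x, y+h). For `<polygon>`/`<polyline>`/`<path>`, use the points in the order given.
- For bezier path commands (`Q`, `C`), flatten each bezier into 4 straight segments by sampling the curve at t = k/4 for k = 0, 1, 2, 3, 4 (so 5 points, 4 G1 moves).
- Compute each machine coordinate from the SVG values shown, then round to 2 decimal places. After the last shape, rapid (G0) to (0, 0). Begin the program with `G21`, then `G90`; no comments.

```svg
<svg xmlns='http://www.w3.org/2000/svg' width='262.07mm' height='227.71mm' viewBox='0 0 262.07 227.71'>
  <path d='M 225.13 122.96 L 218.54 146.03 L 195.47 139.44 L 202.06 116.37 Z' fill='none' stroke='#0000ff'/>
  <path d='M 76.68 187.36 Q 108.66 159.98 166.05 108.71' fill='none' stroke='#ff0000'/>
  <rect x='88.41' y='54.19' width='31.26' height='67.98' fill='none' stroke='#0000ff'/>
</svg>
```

viewBox `0 0 262.07 227.71` with mm width/height → 1 unit = 1 mm. Flip: y_m = 227.71 − y_svg.

**Shape 1** — `<path>` regular polygon, stroke `#0000ff` → score (S602, F1432). Machine vertices: (225.13,104.75) → (218.54,81.68) → (195.47,88.27) → (202.06,111.34) → (225.13,104.75). Closed: final G1 returns to the first vertex.

**Shape 2** — `<path>` quadratic bezier, stroke `#ff0000` → engrave (S339, F2899). Control points (SVG): P0=(76.68,187.36), P1=(108.66,159.98), P2=(166.05,108.71); sampled at t=k/4. Machine vertices: (76.68,40.35) → (94.26,55.53) → (115.01,73.70) → (138.94,94.86) → (166.05,119.00). Open path.

**Shape 3** — `<rect>` rectangle, stroke `#0000ff` → score (S602, F1432). Machine vertices: (88.41,173.52) → (119.67,173.52) → (119.67,105.54) → (88.41,105.54) → (88.41,173.52). Closed: final G1 returns to the first vertex.

G21
G90
G0 X225.13 Y104.75
M3 S602
G1 X218.54 Y81.68 F1432
G1 X195.47 Y88.27
G1 X202.06 Y111.34
G1 X225.13 Y104.75
M5
G0 X76.68 Y40.35
M3 S339
G1 X94.26 Y55.53 F2899
G1 X115.01 Y73.70
G1 X138.94 Y94.86
G1 X166.05 Y119.00
M5
G0 X88.41 Y173.52
M3 S602
G1 X119.67 Y173.52 F1432
G1 X119.67 Y105.54
G1 X88.41 Y105.54
G1 X88.41 Y173.52
M5
G0 X0.00 Y0.00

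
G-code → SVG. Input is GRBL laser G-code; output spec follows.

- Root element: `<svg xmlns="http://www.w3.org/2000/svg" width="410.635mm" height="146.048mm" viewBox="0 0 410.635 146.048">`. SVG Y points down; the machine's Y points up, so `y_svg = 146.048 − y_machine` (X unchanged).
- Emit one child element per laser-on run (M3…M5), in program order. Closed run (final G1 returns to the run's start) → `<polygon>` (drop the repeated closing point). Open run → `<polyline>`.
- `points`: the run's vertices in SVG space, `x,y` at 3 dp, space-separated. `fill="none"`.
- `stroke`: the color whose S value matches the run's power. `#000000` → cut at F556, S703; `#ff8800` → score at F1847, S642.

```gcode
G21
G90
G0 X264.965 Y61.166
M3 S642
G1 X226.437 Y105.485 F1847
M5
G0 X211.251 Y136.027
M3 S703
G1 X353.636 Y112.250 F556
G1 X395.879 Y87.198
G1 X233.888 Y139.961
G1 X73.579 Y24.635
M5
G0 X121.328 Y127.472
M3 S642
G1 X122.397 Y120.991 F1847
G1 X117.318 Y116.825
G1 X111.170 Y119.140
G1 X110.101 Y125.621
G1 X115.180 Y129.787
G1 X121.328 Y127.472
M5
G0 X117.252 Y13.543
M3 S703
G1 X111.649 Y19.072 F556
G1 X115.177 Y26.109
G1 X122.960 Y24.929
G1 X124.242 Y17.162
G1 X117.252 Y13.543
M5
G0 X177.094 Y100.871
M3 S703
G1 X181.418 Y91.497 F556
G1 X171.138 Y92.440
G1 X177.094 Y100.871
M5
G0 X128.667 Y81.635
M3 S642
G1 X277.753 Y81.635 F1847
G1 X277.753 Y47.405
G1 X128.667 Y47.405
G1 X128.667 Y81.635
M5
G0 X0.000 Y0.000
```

Machine Y-up, SVG Y-down with viewBox height 146.048, so y_svg = 146.048 − y_machine; X carries over.

Run 1: power S642 maps to stroke `#ff8800` (score). The run is open, so emit a `<polyline>` with points (Y-flipped): 264.965,84.882 226.437,40.563.

Run 2: S703 ⇒ cut layer `#000000`. The run is open, so emit a `<polyline>` with points (Y-flipped): 211.251,10.021 353.636,33.798 395.879,58.850 233.888,6.087 73.579,121.413.

Run 3: power S642 maps to stroke `#ff8800` (score). The run returns to its start, so emit a `<polygon>` with points (Y-flipped): 121.328,18.576 122.397,25.057 117.318,29.223 111.170,26.908 110.101,20.427 115.180,16.261.

Run 4: the run's S703 means `#000000` (cut). The run returns to its start, so emit a `<polygon>` with points (Y-flipped): 117.252,132.505 111.649,126.976 115.177,119.939 122.960,121.119 124.242,128.886.

Run 5: the run's S703 means `#000000` (cut). The run returns to its start, so emit a `<polygon>` with points (Y-flipped): 177.094,45.177 181.418,54.551 171.138,53.608.

Run 6: S642 ⇒ score layer `#ff8800`. The run returns to its start, so emit a `<polygon>` with points (Y-flipped): 128.667,64.413 277.753,64.413 277.753,98.643 128.667,98.643.

<svg xmlns="http://www.w3.org/2000/svg" width="410.635mm" height="146.048mm" viewBox="0 0 410.635 146.048">
  <polyline points="264.965,84.882 226.437,40.563" fill="none" stroke="#ff8800"/>
  <polyline points="211.251,10.021 353.636,33.798 395.879,58.850 233.888,6.087 73.579,121.413" fill="none" stroke="#000000"/>
  <polygon points="121.328,18.576 122.397,25.057 117.318,29.223 111.170,26.908 110.101,20.427 115.180,16.261" fill="none" stroke="#ff8800"/>
  <polygon points="117.252,132.505 111.649,126.976 115.177,119.939 122.960,121.119 124.242,128.886" fill="none" stroke="#000000"/>
  <polygon points="177.094,45.177 181.418,54.551 171.138,53.608" fill="none" stroke="#000000"/>
  <polygon points="128.667,64.413 277.753,64.413 277.753,98.643 128.667,98.643" fill="none" stroke="#ff8800"/>
</svg>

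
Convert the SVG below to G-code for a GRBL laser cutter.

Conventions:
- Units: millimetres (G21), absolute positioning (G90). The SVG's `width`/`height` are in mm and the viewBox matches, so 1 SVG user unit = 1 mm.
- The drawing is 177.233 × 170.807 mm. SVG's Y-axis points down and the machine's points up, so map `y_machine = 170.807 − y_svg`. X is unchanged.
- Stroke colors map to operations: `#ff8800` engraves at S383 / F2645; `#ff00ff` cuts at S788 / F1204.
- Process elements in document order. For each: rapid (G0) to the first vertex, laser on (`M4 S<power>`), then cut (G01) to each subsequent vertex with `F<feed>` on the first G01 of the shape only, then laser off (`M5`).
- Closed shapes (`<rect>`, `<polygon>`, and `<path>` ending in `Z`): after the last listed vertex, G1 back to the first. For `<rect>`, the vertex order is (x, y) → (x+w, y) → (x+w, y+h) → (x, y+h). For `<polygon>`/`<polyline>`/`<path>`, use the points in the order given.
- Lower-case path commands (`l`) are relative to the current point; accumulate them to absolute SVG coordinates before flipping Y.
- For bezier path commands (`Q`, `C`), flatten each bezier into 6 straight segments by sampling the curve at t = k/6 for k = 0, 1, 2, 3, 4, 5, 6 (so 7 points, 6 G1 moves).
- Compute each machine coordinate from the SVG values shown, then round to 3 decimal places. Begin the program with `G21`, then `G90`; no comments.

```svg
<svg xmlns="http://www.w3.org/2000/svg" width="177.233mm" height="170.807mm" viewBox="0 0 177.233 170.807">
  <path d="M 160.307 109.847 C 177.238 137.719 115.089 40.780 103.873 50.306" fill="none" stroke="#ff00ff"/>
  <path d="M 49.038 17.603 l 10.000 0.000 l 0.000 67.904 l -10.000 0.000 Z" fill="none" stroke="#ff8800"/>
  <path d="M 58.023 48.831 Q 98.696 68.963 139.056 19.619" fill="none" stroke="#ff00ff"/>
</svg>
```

viewBox `0 0 177.233 170.807` with mm width/height → 1 unit = 1 mm. Flip: y_m = 170.807 − y_svg.

**Shape 1** — `<path>` cubic bezier, stroke `#ff00ff` → cut (S788, F1204). Control points (SVG): P0=(160.307,109.847), P1=(177.238,137.719), P2=(115.089,40.780), P3=(103.873,50.306); sampled at t=k/6. Machine vertices: (160.307,60.960) → (162.784,56.354) → (155.693,66.126) → (142.645,83.851) → (127.251,103.104) → (113.124,117.463) → (103.873,120.501). Open path.

**Shape 2** — `<path>` rectangle, stroke `#ff8800` → engrave (S383, F2645). Machine vertices: (49.038,153.204) → (59.038,153.204) → (59.038,85.300) → (49.038,85.300) → (49.038,153.204). Closed: final G1 returns to the first vertex.

**Shape 3** — `<path>` quadratic bezier, stroke `#ff00ff` → cut (S788, F1204). Control points (SVG): P0=(58.023,48.831), P1=(98.696,68.963), P2=(139.056,19.619); sampled at t=k/6. Machine vertices: (58.023,121.976) → (71.572,117.195) → (85.104,116.274) → (98.618,119.213) → (112.115,126.012) → (125.594,136.670) → (139.056,151.188). Open path.

G21
G90
G0 X160.307 Y60.960
M4 S788
G01 X162.784 Y56.354 F1204
G01 X155.693 Y66.126
G01 X142.645 Y83.851
G01 X127.251 Y103.104
G01 X113.124 Y117.463
G01 X103.873 Y120.501
M5
G0 X49.038 Y153.204
M4 S383
G01 X59.038 Y153.204 F2645
G01 X59.038 Y85.300
G01 X49.038 Y85.300
G01 X49.038 Y153.204
M5
G0 X58.023 Y121.976
M4 S788
G01 X71.572 Y117.195 F1204
G01 X85.104 Y116.274
G01 X98.618 Y119.213
G01 X112.115 Y126.012
G01 X125.594 Y136.670
G01 X139.056 Y151.188
M5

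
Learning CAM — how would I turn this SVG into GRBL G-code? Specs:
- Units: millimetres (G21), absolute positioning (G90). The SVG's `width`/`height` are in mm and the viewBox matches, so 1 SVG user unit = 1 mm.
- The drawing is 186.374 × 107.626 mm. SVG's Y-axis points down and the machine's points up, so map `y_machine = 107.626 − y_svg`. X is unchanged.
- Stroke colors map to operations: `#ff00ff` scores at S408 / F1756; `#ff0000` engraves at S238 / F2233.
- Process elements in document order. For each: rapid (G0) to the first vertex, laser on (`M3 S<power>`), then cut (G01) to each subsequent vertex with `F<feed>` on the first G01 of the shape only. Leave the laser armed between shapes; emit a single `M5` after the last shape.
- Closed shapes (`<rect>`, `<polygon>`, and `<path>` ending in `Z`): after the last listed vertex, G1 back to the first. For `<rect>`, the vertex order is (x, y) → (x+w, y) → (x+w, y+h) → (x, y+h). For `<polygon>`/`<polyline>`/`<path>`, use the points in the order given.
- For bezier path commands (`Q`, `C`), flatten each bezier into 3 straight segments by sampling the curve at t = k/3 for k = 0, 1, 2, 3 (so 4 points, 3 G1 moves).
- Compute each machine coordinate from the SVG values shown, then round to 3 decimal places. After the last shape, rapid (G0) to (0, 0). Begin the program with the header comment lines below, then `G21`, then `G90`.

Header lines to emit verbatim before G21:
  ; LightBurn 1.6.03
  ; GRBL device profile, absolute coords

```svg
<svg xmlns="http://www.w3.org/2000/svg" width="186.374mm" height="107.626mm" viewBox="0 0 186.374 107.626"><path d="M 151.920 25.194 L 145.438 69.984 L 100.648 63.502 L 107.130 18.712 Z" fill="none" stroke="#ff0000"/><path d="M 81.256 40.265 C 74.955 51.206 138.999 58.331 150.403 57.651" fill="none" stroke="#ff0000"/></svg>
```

; LightBurn 1.6.03
; GRBL device profile, absolute coords
G21
G90
G0 X151.920 Y82.432
M3 S238
G01 X145.438 Y37.642 F2233
G01 X100.648 Y44.124
G01 X107.130 Y88.914
G01 X151.920 Y82.432
G0 X81.256 Y67.361
M3 S238
G01 X93.848 Y57.840 F2233
G01 X126.007 Y51.749
G01 X150.403 Y49.975
M5
G0 X0.000 Y0.000

1 u = 1 mm; y_m = 107.626 − y.

[1] `<path>` regular polygon, #ff0000→engrave S238 F2233: (151.920,82.432) → (145.438,37.642) → (100.648,44.124) → (107.130,88.914) → (151.920,82.432) (closed)

[2] `<path>` cubic bezier, #ff0000→engrave S238 F2233: (81.256,67.361) → (93.848,57.840) → (126.007,51.749) → (150.403,49.975)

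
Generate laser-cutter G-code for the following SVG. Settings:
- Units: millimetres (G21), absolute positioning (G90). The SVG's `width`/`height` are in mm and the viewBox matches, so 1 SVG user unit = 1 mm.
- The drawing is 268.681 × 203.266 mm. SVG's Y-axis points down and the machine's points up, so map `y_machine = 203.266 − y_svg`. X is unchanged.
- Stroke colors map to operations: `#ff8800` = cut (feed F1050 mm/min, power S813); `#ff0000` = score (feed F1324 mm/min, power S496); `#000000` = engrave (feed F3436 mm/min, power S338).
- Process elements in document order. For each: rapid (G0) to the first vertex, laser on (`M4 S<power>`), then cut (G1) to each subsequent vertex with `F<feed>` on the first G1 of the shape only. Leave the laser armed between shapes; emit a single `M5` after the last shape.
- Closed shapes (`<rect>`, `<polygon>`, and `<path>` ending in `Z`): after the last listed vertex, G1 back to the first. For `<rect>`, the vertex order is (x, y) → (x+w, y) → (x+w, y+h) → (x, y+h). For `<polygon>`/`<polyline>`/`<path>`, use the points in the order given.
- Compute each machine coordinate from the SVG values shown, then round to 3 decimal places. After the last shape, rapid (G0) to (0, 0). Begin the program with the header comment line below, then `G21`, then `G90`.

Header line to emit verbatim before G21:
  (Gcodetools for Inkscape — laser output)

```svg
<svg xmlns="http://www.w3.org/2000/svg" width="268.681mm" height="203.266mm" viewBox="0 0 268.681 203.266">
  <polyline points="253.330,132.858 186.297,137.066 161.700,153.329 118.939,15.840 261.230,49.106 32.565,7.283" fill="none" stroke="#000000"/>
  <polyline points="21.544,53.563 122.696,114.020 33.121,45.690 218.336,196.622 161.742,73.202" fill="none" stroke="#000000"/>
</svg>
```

viewBox `0 0 268.681 203.266` with mm width/height → 1 unit = 1 mm. Flip: y_m = 203.266 − y_svg.

**Shape 1** — `<polyline>` open polyline, stroke `#000000` → engrave (S338, F3436). Machine vertices: (253.330,70.408) → (186.297,66.200) → (161.700,49.937) → (118.939,187.426) → (261.230,154.160) → (32.565,195.983). Open path.

**Shape 2** — `<polyline>` open polyline, stroke `#000000` → engrave (S338, F3436). Machine vertices: (21.544,149.703) → (122.696,89.246) → (33.121,157.576) → (218.336,6.644) → (161.742,130.064). Open path.

(Gcodetools for Inkscape — laser output)
G21
G90
G0 X253.330 Y70.408
M4 S338
G1 X186.297 Y66.200 F3436
G1 X161.700 Y49.937
G1 X118.939 Y187.426
G1 X261.230 Y154.160
G1 X32.565 Y195.983
G0 X21.544 Y149.703
M4 S338
G1 X122.696 Y89.246 F3436
G1 X33.121 Y157.576
G1 X218.336 Y6.644
G1 X161.742 Y130.064
M5
G0 X0.000 Y0.000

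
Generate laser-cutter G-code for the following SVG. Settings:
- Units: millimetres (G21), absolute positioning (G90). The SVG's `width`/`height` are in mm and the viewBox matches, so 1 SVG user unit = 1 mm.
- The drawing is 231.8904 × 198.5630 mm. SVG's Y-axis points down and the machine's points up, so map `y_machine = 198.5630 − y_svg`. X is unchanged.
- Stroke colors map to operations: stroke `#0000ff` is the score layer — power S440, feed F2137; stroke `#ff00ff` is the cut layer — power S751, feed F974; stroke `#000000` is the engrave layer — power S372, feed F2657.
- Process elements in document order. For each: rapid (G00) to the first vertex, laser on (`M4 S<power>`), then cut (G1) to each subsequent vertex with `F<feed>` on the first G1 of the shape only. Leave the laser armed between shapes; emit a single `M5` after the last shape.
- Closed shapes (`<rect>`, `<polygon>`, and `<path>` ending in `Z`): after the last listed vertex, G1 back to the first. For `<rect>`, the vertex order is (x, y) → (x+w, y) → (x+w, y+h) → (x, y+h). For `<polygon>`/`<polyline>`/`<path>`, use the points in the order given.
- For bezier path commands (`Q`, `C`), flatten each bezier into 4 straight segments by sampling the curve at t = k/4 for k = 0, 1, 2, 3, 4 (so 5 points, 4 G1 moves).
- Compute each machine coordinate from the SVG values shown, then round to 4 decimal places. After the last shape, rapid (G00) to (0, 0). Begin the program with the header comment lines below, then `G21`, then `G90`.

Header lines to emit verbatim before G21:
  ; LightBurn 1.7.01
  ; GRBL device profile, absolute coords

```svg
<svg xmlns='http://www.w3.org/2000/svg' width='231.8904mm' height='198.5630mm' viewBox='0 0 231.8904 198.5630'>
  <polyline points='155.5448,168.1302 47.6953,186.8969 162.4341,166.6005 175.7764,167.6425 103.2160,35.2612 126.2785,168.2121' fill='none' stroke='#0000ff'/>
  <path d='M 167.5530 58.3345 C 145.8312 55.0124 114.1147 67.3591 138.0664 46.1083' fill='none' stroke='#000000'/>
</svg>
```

; LightBurn 1.7.01
; GRBL device profile, absolute coords
G21
G90
G00 X155.5448 Y30.4328
M4 S440
G1 X47.6953 Y11.6661 F2137
G1 X162.4341 Y31.9625
G1 X175.7764 Y30.9205
G1 X103.2160 Y163.3018
G1 X126.2785 Y30.3509
G00 X167.5530 Y140.2285
M4 S372
G1 X150.4136 Y140.5520 F2657
G1 X135.6821 Y139.6183
G1 X129.5144 Y142.0463
G1 X138.0664 Y152.4547
M5
G00 X0.0000 Y0.0000

1 u = 1 mm; y_m = 198.5630 − y.

[1] `<polyline>` open polyline, #0000ff→score S440 F2137: (155.5448,30.4328) → (47.6953,11.6661) → (162.4341,31.9625) → (175.7764,30.9205) → (103.2160,163.3018) → (126.2785,30.3509)

[2] `<path>` cubic bezier, #000000→engrave S372 F2657: (167.5530,140.2285) → (150.4136,140.5520) → (135.6821,139.6183) → (129.5144,142.0463) → (138.0664,152.4547)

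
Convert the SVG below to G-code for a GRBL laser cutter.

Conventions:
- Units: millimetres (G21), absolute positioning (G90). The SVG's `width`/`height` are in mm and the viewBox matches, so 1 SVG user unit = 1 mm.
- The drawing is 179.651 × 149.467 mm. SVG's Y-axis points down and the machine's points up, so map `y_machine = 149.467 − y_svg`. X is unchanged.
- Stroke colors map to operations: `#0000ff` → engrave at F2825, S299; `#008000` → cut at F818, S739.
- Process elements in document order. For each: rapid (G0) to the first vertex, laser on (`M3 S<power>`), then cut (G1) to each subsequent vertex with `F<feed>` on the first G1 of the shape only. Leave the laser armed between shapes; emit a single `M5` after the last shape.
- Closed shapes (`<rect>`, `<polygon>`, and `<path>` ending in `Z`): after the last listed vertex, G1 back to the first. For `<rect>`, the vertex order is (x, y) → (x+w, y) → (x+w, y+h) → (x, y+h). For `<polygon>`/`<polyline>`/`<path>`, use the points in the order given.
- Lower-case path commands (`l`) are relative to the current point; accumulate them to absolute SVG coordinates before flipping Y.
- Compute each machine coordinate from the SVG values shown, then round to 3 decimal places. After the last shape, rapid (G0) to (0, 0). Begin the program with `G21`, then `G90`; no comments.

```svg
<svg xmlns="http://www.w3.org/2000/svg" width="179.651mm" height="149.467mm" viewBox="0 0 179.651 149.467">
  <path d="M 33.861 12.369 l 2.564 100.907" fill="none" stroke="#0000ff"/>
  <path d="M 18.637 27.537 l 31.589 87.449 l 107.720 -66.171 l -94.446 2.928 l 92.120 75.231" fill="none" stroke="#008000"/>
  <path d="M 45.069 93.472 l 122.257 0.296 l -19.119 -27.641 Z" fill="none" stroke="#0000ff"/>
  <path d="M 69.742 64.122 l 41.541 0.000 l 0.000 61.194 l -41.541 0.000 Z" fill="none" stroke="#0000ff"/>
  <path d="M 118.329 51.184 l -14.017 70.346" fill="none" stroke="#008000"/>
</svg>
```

Since the viewBox matches the mm dimensions, user units are millimetres directly. The only transform is the Y-flip y_m = 149.467 − y_svg.

Shape 1 is a line segment drawn with `<path>`. Its stroke #0000ff means engrave at S299, F2825. After flipping Y the toolpath is (33.861,137.098) → (36.425,36.191).

Shape 2 is a open polyline drawn with `<path>`. Its stroke #008000 means cut at S739, F818. After flipping Y the toolpath is (18.637,121.930) → (50.226,34.481) → (157.946,100.652) → (63.500,97.724) → (155.620,22.493).

Shape 3 is a closed polygon drawn with `<path>`. Its stroke #0000ff means engrave at S299, F2825. After flipping Y the toolpath is (45.069,55.995) → (167.326,55.699) → (148.207,83.340) → (45.069,55.995), returning to the start.

Shape 4 is a rectangle drawn with `<path>`. Its stroke #0000ff means engrave at S299, F2825. After flipping Y the toolpath is (69.742,85.345) → (111.283,85.345) → (111.283,24.151) → (69.742,24.151) → (69.742,85.345), returning to the start.

Shape 5 is a line segment drawn with `<path>`. Its stroke #008000 means cut at S739, F818. After flipping Y the toolpath is (118.329,98.283) → (104.312,27.937).

G21
G90
G0 X33.861 Y137.098
M3 S299
G1 X36.425 Y36.191 F2825
G0 X18.637 Y121.930
M3 S739
G1 X50.226 Y34.481 F818
G1 X157.946 Y100.652
G1 X63.500 Y97.724
G1 X155.620 Y22.493
G0 X45.069 Y55.995
M3 S299
G1 X167.326 Y55.699 F2825
G1 X148.207 Y83.340
G1 X45.069 Y55.995
G0 X69.742 Y85.345
M3 S299
G1 X111.283 Y85.345 F2825
G1 X111.283 Y24.151
G1 X69.742 Y24.151
G1 X69.742 Y85.345
G0 X118.329 Y98.283
M3 S739
G1 X104.312 Y27.937 F818
M5
G0 X0.000 Y0.000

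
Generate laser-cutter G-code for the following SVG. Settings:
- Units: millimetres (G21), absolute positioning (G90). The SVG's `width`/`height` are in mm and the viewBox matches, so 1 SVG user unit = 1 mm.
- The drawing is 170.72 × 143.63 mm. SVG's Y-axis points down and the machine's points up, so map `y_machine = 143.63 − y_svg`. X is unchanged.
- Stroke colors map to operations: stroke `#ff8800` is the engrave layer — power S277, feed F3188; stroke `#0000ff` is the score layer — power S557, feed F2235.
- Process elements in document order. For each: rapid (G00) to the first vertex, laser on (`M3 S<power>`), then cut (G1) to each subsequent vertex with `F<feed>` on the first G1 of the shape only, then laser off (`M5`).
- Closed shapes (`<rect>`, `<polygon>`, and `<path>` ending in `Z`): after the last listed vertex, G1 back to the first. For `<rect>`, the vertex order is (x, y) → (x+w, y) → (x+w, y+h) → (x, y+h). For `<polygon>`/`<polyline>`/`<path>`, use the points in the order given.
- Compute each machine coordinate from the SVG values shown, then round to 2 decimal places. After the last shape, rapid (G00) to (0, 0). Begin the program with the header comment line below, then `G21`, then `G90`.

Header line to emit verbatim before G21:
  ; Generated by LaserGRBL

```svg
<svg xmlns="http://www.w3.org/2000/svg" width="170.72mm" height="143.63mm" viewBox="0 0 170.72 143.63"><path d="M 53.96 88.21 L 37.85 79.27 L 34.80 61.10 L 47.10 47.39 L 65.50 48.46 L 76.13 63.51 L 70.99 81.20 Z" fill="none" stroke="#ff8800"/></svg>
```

viewBox `0 0 170.72 143.63` with mm width/height → 1 unit = 1 mm. Flip: y_m = 143.63 − y_svg.

**Shape 1** — `<path>` regular polygon, stroke `#ff8800` → engrave (S277, F3188). Machine vertices: (53.96,55.42) → (37.85,64.36) → (34.80,82.53) → (47.10,96.24) → (65.50,95.17) → (76.13,80.12) → (70.99,62.43) → (53.96,55.42). Closed: final G1 returns to the first vertex.

; Generated by LaserGRBL
G21
G90
G00 X53.96 Y55.42
M3 S277
G1 X37.85 Y64.36 F3188
G1 X34.80 Y82.53
G1 X47.10 Y96.24
G1 X65.50 Y95.17
G1 X76.13 Y80.12
G1 X70.99 Y62.43
G1 X53.96 Y55.42
M5
G00 X0.00 Y0.00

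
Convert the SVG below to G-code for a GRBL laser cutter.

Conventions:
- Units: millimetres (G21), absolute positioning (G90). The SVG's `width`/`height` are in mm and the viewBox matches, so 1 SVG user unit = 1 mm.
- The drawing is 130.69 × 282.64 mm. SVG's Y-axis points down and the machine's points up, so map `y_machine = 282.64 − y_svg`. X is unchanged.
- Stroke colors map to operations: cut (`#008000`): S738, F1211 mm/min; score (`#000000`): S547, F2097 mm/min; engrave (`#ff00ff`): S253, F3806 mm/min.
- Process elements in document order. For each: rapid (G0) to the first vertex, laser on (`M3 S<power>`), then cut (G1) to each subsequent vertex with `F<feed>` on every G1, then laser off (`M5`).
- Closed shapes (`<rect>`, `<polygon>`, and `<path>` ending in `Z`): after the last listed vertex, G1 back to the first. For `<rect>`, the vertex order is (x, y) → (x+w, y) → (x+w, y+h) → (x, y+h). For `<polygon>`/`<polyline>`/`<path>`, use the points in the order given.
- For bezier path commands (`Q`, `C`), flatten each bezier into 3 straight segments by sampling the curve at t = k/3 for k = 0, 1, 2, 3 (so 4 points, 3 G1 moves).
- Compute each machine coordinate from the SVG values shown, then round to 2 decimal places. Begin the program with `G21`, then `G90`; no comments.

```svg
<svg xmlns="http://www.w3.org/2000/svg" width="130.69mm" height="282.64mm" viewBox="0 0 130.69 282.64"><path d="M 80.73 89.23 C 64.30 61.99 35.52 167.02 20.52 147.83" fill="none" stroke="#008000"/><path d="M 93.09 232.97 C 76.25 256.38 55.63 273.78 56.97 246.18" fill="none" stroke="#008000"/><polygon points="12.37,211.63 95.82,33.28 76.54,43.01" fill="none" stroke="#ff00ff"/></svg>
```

viewBox `0 0 130.69 282.64` with mm width/height → 1 unit = 1 mm. Flip: y_m = 282.64 − y_svg.

**Shape 1** — `<path>` cubic bezier, stroke `#008000` → cut (S738, F1211). Control points (SVG): P0=(80.73,89.23), P1=(64.30,61.99), P2=(35.52,167.02), P3=(20.52,147.83); sampled at t=k/3. Machine vertices: (80.73,193.41) → (61.15,186.06) → (39.15,147.53) → (20.52,134.81). Open path.

**Shape 2** — `<path>` cubic bezier, stroke `#008000` → cut (S738, F1211). Control points (SVG): P0=(93.09,232.97), P1=(76.25,256.38), P2=(55.63,273.78), P3=(56.97,246.18); sampled at t=k/3. Machine vertices: (93.09,49.67) → (75.94,29.71) → (62.00,22.42) → (56.97,36.46). Open path.

**Shape 3** — `<polygon>` closed polygon, stroke `#ff00ff` → engrave (S253, F3806). Machine vertices: (12.37,71.01) → (95.82,249.36) → (76.54,239.63) → (12.37,71.01). Closed: final G1 returns to the first vertex.

G21
G90
G0 X80.73 Y193.41
M3 S738
G1 X61.15 Y186.06 F1211
G1 X39.15 Y147.53 F1211
G1 X20.52 Y134.81 F1211
M5
G0 X93.09 Y49.67
M3 S738
G1 X75.94 Y29.71 F1211
G1 X62.00 Y22.42 F1211
G1 X56.97 Y36.46 F1211
M5
G0 X12.37 Y71.01
M3 S253
G1 X95.82 Y249.36 F3806
G1 X76.54 Y239.63 F3806
G1 X12.37 Y71.01 F3806
M5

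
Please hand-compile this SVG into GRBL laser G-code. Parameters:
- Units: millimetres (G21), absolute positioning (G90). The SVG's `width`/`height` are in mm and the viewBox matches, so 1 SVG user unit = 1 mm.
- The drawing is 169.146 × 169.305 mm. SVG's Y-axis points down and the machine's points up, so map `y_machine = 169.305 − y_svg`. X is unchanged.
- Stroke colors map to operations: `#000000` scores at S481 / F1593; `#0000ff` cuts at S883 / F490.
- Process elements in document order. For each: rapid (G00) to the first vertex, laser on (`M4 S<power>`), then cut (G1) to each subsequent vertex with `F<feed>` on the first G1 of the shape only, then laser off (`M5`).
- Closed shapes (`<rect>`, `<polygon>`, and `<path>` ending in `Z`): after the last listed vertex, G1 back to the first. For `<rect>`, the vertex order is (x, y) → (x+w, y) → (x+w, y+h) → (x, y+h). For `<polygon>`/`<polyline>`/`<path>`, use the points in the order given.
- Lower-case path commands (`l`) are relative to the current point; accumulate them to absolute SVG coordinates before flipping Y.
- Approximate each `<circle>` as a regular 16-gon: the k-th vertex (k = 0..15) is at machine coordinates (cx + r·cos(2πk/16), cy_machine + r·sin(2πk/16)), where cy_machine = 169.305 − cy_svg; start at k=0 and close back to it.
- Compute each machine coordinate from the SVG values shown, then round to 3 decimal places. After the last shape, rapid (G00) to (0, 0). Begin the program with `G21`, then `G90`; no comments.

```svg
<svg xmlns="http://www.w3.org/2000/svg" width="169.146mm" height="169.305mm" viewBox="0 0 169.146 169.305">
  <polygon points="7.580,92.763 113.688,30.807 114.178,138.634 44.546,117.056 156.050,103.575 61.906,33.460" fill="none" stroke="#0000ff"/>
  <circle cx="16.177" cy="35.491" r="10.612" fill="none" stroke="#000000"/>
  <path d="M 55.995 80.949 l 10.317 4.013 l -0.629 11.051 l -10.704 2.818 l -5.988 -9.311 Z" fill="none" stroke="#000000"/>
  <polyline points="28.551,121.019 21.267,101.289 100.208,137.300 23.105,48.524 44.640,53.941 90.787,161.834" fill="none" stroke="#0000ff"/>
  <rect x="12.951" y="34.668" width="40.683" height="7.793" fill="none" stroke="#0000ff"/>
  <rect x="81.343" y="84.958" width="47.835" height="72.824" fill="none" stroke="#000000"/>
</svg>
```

G21
G90
G00 X7.580 Y76.542
M4 S883
G1 X113.688 Y138.498 F490
G1 X114.178 Y30.671
G1 X44.546 Y52.249
G1 X156.050 Y65.730
G1 X61.906 Y135.845
G1 X7.580 Y76.542
M5
G00 X26.789 Y133.814
M4 S481
G1 X25.981 Y137.875 F1593
G1 X23.681 Y141.318
G1 X20.238 Y143.618
G1 X16.177 Y144.426
G1 X12.116 Y143.618
G1 X8.673 Y141.318
G1 X6.373 Y137.875
G1 X5.565 Y133.814
G1 X6.373 Y129.753
G1 X8.673 Y126.310
G1 X12.116 Y124.010
G1 X16.177 Y123.202
G1 X20.238 Y124.010
G1 X23.681 Y126.310
G1 X25.981 Y129.753
G1 X26.789 Y133.814
M5
G00 X55.995 Y88.356
M4 S481
G1 X66.312 Y84.343 F1593
G1 X65.683 Y73.292
G1 X54.979 Y70.474
G1 X48.991 Y79.785
G1 X55.995 Y88.356
M5
G00 X28.551 Y48.286
M4 S883
G1 X21.267 Y68.016 F490
G1 X100.208 Y32.005
G1 X23.105 Y120.781
G1 X44.640 Y115.364
G1 X90.787 Y7.471
M5
G00 X12.951 Y134.637
M4 S883
G1 X53.634 Y134.637 F490
G1 X53.634 Y126.844
G1 X12.951 Y126.844
G1 X12.951 Y134.637
M5
G00 X81.343 Y84.347
M4 S481
G1 X129.178 Y84.347 F1593
G1 X129.178 Y11.523
G1 X81.343 Y11.523
G1 X81.343 Y84.347
M5
G00 X0.000 Y0.000

Since the viewBox matches the mm dimensions, user units are millimetres directly. The only transform is the Y-flip y_m = 169.305 − y_svg.

Shape 1 is a closed polygon drawn with `<polygon>`. Its stroke #0000ff means cut at S883, F490. After flipping Y the toolpath is (7.580,76.542) → (113.688,138.498) → (114.178,30.671) → (44.546,52.249) → (156.050,65.730) → (61.906,135.845) → (7.580,76.542), returning to the start.

Shape 2 is a circle drawn with `<circle>`. Its stroke #000000 means score at S481, F1593. After flipping Y the toolpath is (26.789,133.814) → (25.981,137.875) → (23.681,141.318) → (20.238,143.618) → (16.177,144.426) → (12.116,143.618) → (8.673,141.318) → (6.373,137.875) → (5.565,133.814) → (6.373,129.753) → (8.673,126.310) → (12.116,124.010) → (16.177,123.202) → (20.238,124.010) → (23.681,126.310) → (25.981,129.753) → (26.789,133.814), returning to the start.

Shape 3 is a regular polygon drawn with `<path>`. Its stroke #000000 means score at S481, F1593. After flipping Y the toolpath is (55.995,88.356) → (66.312,84.343) → (65.683,73.292) → (54.979,70.474) → (48.991,79.785) → (55.995,88.356), returning to the start.

Shape 4 is a open polyline drawn with `<polyline>`. Its stroke #0000ff means cut at S883, F490. After flipping Y the toolpath is (28.551,48.286) → (21.267,68.016) → (100.208,32.005) → (23.105,120.781) → (44.640,115.364) → (90.787,7.471).

Shape 5 is a rectangle drawn with `<rect>`. Its stroke #0000ff means cut at S883, F490. After flipping Y the toolpath is (12.951,134.637) → (53.634,134.637) → (53.634,126.844) → (12.951,126.844) → (12.951,134.637), returning to the start.

Shape 6 is a rectangle drawn with `<rect>`. Its stroke #000000 means score at S481, F1593. After flipping Y the toolpath is (81.343,84.347) → (129.178,84.347) → (129.178,11.523) → (81.343,11.523) → (81.343,84.347), returning to the start.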